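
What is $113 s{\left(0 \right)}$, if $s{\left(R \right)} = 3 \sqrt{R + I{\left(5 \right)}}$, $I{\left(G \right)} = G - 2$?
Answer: $339 \sqrt{3} \approx 587.17$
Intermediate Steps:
$I{\left(G \right)} = -2 + G$ ($I{\left(G \right)} = G - 2 = -2 + G$)
$s{\left(R \right)} = 3 \sqrt{3 + R}$ ($s{\left(R \right)} = 3 \sqrt{R + \left(-2 + 5\right)} = 3 \sqrt{R + 3} = 3 \sqrt{3 + R}$)
$113 s{\left(0 \right)} = 113 \cdot 3 \sqrt{3 + 0} = 113 \cdot 3 \sqrt{3} = 339 \sqrt{3}$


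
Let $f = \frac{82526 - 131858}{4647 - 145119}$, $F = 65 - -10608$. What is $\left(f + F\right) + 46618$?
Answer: $\frac{670652557}{11706} \approx 57291.0$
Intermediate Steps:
$F = 10673$ ($F = 65 + 10608 = 10673$)
$f = \frac{4111}{11706}$ ($f = - \frac{49332}{-140472} = \left(-49332\right) \left(- \frac{1}{140472}\right) = \frac{4111}{11706} \approx 0.35119$)
$\left(f + F\right) + 46618 = \left(\frac{4111}{11706} + 10673\right) + 46618 = \frac{124942249}{11706} + 46618 = \frac{670652557}{11706}$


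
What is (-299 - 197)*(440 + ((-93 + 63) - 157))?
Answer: -125488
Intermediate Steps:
(-299 - 197)*(440 + ((-93 + 63) - 157)) = -496*(440 + (-30 - 157)) = -496*(440 - 187) = -496*253 = -125488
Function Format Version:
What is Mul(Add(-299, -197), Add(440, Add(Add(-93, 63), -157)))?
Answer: -125488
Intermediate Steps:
Mul(Add(-299, -197), Add(440, Add(Add(-93, 63), -157))) = Mul(-496, Add(440, Add(-30, -157))) = Mul(-496, Add(440, -187)) = Mul(-496, 253) = -125488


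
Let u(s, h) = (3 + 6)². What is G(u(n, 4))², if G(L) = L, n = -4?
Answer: 6561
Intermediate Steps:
u(s, h) = 81 (u(s, h) = 9² = 81)
G(u(n, 4))² = 81² = 6561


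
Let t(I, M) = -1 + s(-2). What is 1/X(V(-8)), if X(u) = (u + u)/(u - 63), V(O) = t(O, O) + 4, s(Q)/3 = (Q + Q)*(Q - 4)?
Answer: 2/25 ≈ 0.080000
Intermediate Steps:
s(Q) = 6*Q*(-4 + Q) (s(Q) = 3*((Q + Q)*(Q - 4)) = 3*((2*Q)*(-4 + Q)) = 3*(2*Q*(-4 + Q)) = 6*Q*(-4 + Q))
t(I, M) = 71 (t(I, M) = -1 + 6*(-2)*(-4 - 2) = -1 + 6*(-2)*(-6) = -1 + 72 = 71)
V(O) = 75 (V(O) = 71 + 4 = 75)
X(u) = 2*u/(-63 + u) (X(u) = (2*u)/(-63 + u) = 2*u/(-63 + u))
1/X(V(-8)) = 1/(2*75/(-63 + 75)) = 1/(2*75/12) = 1/(2*75*(1/12)) = 1/(25/2) = 2/25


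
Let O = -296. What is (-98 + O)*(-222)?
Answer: 87468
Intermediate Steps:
(-98 + O)*(-222) = (-98 - 296)*(-222) = -394*(-222) = 87468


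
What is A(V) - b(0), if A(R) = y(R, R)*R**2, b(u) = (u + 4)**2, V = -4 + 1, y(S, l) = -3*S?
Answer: 65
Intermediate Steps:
V = -3
b(u) = (4 + u)**2
A(R) = -3*R**3 (A(R) = (-3*R)*R**2 = -3*R**3)
A(V) - b(0) = -3*(-3)**3 - (4 + 0)**2 = -3*(-27) - 1*4**2 = 81 - 1*16 = 81 - 16 = 65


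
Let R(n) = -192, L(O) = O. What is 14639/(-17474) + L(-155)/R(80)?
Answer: -51109/1677504 ≈ -0.030467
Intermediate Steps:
14639/(-17474) + L(-155)/R(80) = 14639/(-17474) - 155/(-192) = 14639*(-1/17474) - 155*(-1/192) = -14639/17474 + 155/192 = -51109/1677504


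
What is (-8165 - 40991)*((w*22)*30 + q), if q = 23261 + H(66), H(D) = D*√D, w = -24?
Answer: -364786676 - 3244296*√66 ≈ -3.9114e+8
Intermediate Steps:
H(D) = D^(3/2)
q = 23261 + 66*√66 (q = 23261 + 66^(3/2) = 23261 + 66*√66 ≈ 23797.)
(-8165 - 40991)*((w*22)*30 + q) = (-8165 - 40991)*(-24*22*30 + (23261 + 66*√66)) = -49156*(-528*30 + (23261 + 66*√66)) = -49156*(-15840 + (23261 + 66*√66)) = -49156*(7421 + 66*√66) = -364786676 - 3244296*√66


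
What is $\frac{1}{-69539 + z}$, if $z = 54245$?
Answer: $- \frac{1}{15294} \approx -6.5385 \cdot 10^{-5}$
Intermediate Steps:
$\frac{1}{-69539 + z} = \frac{1}{-69539 + 54245} = \frac{1}{-15294} = - \frac{1}{15294}$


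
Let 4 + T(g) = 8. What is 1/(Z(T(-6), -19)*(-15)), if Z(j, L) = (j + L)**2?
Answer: -1/3375 ≈ -0.00029630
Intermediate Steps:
T(g) = 4 (T(g) = -4 + 8 = 4)
Z(j, L) = (L + j)**2
1/(Z(T(-6), -19)*(-15)) = 1/((-19 + 4)**2*(-15)) = 1/((-15)**2*(-15)) = 1/(225*(-15)) = 1/(-3375) = -1/3375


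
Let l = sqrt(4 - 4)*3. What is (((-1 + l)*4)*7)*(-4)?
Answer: 112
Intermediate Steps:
l = 0 (l = sqrt(0)*3 = 0*3 = 0)
(((-1 + l)*4)*7)*(-4) = (((-1 + 0)*4)*7)*(-4) = (-1*4*7)*(-4) = -4*7*(-4) = -28*(-4) = 112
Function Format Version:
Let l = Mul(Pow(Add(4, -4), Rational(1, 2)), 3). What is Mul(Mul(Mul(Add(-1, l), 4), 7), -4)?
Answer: 112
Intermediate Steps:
l = 0 (l = Mul(Pow(0, Rational(1, 2)), 3) = Mul(0, 3) = 0)
Mul(Mul(Mul(Add(-1, l), 4), 7), -4) = Mul(Mul(Mul(Add(-1, 0), 4), 7), -4) = Mul(Mul(Mul(-1, 4), 7), -4) = Mul(Mul(-4, 7), -4) = Mul(-28, -4) = 112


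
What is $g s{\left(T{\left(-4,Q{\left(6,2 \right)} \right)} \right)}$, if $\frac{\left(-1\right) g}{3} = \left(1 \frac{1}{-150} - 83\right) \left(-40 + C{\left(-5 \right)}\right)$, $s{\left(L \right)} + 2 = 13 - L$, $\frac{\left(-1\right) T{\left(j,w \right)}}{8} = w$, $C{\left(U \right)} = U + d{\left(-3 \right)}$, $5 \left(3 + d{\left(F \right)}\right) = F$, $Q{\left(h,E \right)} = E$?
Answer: $- \frac{81691011}{250} \approx -3.2676 \cdot 10^{5}$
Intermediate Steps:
$d{\left(F \right)} = -3 + \frac{F}{5}$
$C{\left(U \right)} = - \frac{18}{5} + U$ ($C{\left(U \right)} = U + \left(-3 + \frac{1}{5} \left(-3\right)\right) = U - \frac{18}{5} = - \frac{18}{5} + U$)
$T{\left(j,w \right)} = - 8 w$
$s{\left(L \right)} = 11 - L$ ($s{\left(L \right)} = -2 - \left(-13 + L\right) = 11 - L$)
$g = - \frac{3025593}{250}$ ($g = - 3 \left(1 \frac{1}{-150} - 83\right) \left(-40 - \frac{43}{5}\right) = - 3 \left(1 \left(- \frac{1}{150}\right) - 83\right) \left(-40 - \frac{43}{5}\right) = - 3 \left(- \frac{1}{150} - 83\right) \left(- \frac{243}{5}\right) = - 3 \left(\left(- \frac{12451}{150}\right) \left(- \frac{243}{5}\right)\right) = \left(-3\right) \frac{1008531}{250} = - \frac{3025593}{250} \approx -12102.0$)
$g s{\left(T{\left(-4,Q{\left(6,2 \right)} \right)} \right)} = - \frac{3025593 \left(11 - \left(-8\right) 2\right)}{250} = - \frac{3025593 \left(11 - -16\right)}{250} = - \frac{3025593 \left(11 + 16\right)}{250} = \left(- \frac{3025593}{250}\right) 27 = - \frac{81691011}{250}$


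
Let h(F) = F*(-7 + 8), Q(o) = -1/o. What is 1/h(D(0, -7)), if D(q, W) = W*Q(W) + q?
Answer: -1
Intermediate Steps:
D(q, W) = -1 + q (D(q, W) = W*(-1/W) + q = -1 + q)
h(F) = F (h(F) = F*1 = F)
1/h(D(0, -7)) = 1/(-1 + 0) = 1/(-1) = -1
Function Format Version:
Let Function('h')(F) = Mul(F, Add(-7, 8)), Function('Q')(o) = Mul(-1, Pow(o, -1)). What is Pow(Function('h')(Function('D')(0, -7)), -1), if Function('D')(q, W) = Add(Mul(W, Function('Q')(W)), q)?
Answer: -1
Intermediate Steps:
Function('D')(q, W) = Add(-1, q) (Function('D')(q, W) = Add(Mul(W, Mul(-1, Pow(W, -1))), q) = Add(-1, q))
Function('h')(F) = F (Function('h')(F) = Mul(F, 1) = F)
Pow(Function('h')(Function('D')(0, -7)), -1) = Pow(Add(-1, 0), -1) = Pow(-1, -1) = -1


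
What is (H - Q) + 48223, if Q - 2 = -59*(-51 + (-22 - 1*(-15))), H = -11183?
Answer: 33616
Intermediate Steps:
Q = 3424 (Q = 2 - 59*(-51 + (-22 - 1*(-15))) = 2 - 59*(-51 + (-22 + 15)) = 2 - 59*(-51 - 7) = 2 - 59*(-58) = 2 + 3422 = 3424)
(H - Q) + 48223 = (-11183 - 1*3424) + 48223 = (-11183 - 3424) + 48223 = -14607 + 48223 = 33616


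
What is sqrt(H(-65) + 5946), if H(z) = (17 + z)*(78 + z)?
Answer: sqrt(5322) ≈ 72.952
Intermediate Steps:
sqrt(H(-65) + 5946) = sqrt((1326 + (-65)**2 + 95*(-65)) + 5946) = sqrt((1326 + 4225 - 6175) + 5946) = sqrt(-624 + 5946) = sqrt(5322)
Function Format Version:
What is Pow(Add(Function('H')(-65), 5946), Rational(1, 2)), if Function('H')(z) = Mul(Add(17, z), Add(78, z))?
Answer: Pow(5322, Rational(1, 2)) ≈ 72.952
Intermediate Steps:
Pow(Add(Function('H')(-65), 5946), Rational(1, 2)) = Pow(Add(Add(1326, Pow(-65, 2), Mul(95, -65)), 5946), Rational(1, 2)) = Pow(Add(Add(1326, 4225, -6175), 5946), Rational(1, 2)) = Pow(Add(-624, 5946), Rational(1, 2)) = Pow(5322, Rational(1, 2))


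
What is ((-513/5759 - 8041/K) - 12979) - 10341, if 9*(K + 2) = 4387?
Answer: -34539717064/1480063 ≈ -23337.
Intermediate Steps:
K = 4369/9 (K = -2 + (1/9)*4387 = -2 + 4387/9 = 4369/9 ≈ 485.44)
((-513/5759 - 8041/K) - 12979) - 10341 = ((-513/5759 - 8041/4369/9) - 12979) - 10341 = ((-513*1/5759 - 8041*9/4369) - 12979) - 10341 = ((-513/5759 - 4257/257) - 12979) - 10341 = (-24647904/1480063 - 12979) - 10341 = -19234385581/1480063 - 10341 = -34539717064/1480063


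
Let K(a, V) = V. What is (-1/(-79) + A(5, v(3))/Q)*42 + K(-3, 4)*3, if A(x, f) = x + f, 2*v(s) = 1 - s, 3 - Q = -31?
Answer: 23466/1343 ≈ 17.473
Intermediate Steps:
Q = 34 (Q = 3 - 1*(-31) = 3 + 31 = 34)
v(s) = 1/2 - s/2 (v(s) = (1 - s)/2 = 1/2 - s/2)
A(x, f) = f + x
(-1/(-79) + A(5, v(3))/Q)*42 + K(-3, 4)*3 = (-1/(-79) + ((1/2 - 1/2*3) + 5)/34)*42 + 4*3 = (-1*(-1/79) + ((1/2 - 3/2) + 5)*(1/34))*42 + 12 = (1/79 + (-1 + 5)*(1/34))*42 + 12 = (1/79 + 4*(1/34))*42 + 12 = (1/79 + 2/17)*42 + 12 = (175/1343)*42 + 12 = 7350/1343 + 12 = 23466/1343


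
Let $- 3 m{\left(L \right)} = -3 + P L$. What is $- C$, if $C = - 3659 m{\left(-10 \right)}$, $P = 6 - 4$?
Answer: $\frac{84157}{3} \approx 28052.0$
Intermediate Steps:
$P = 2$
$m{\left(L \right)} = 1 - \frac{2 L}{3}$ ($m{\left(L \right)} = - \frac{-3 + 2 L}{3} = 1 - \frac{2 L}{3}$)
$C = - \frac{84157}{3}$ ($C = - 3659 \left(1 - - \frac{20}{3}\right) = - 3659 \left(1 + \frac{20}{3}\right) = \left(-3659\right) \frac{23}{3} = - \frac{84157}{3} \approx -28052.0$)
$- C = \left(-1\right) \left(- \frac{84157}{3}\right) = \frac{84157}{3}$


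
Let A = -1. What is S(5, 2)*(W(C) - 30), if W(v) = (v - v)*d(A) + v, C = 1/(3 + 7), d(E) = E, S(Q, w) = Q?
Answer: -299/2 ≈ -149.50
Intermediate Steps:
C = ⅒ (C = 1/10 = ⅒ ≈ 0.10000)
W(v) = v (W(v) = (v - v)*(-1) + v = 0*(-1) + v = 0 + v = v)
S(5, 2)*(W(C) - 30) = 5*(⅒ - 30) = 5*(-299/10) = -299/2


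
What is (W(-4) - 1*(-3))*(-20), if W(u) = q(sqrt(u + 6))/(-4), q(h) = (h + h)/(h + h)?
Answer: -55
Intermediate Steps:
q(h) = 1 (q(h) = (2*h)/((2*h)) = (2*h)*(1/(2*h)) = 1)
W(u) = -1/4 (W(u) = 1/(-4) = 1*(-1/4) = -1/4)
(W(-4) - 1*(-3))*(-20) = (-1/4 - 1*(-3))*(-20) = (-1/4 + 3)*(-20) = (11/4)*(-20) = -55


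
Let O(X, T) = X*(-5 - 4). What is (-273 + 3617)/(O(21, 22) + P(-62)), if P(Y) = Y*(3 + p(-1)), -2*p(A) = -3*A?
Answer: -1672/141 ≈ -11.858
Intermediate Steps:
p(A) = 3*A/2 (p(A) = -(-3)*A/2 = 3*A/2)
P(Y) = 3*Y/2 (P(Y) = Y*(3 + (3/2)*(-1)) = Y*(3 - 3/2) = Y*(3/2) = 3*Y/2)
O(X, T) = -9*X (O(X, T) = X*(-9) = -9*X)
(-273 + 3617)/(O(21, 22) + P(-62)) = (-273 + 3617)/(-9*21 + (3/2)*(-62)) = 3344/(-189 - 93) = 3344/(-282) = 3344*(-1/282) = -1672/141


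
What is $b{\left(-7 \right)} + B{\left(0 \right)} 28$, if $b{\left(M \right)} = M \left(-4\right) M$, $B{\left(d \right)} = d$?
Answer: $-196$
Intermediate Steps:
$b{\left(M \right)} = - 4 M^{2}$ ($b{\left(M \right)} = - 4 M M = - 4 M^{2}$)
$b{\left(-7 \right)} + B{\left(0 \right)} 28 = - 4 \left(-7\right)^{2} + 0 \cdot 28 = \left(-4\right) 49 + 0 = -196 + 0 = -196$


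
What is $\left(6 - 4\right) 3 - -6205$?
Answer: $6211$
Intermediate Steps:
$\left(6 - 4\right) 3 - -6205 = 2 \cdot 3 + 6205 = 6 + 6205 = 6211$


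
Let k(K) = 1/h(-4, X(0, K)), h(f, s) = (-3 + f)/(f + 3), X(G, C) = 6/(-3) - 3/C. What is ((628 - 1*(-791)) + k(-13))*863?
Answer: 8573042/7 ≈ 1.2247e+6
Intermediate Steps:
X(G, C) = -2 - 3/C (X(G, C) = 6*(-1/3) - 3/C = -2 - 3/C)
h(f, s) = (-3 + f)/(3 + f)
k(K) = 1/7 (k(K) = 1/((-3 - 4)/(3 - 4)) = 1/(-7/(-1)) = 1/(-1*(-7)) = 1/7)
((628 - 1*(-791)) + k(-13))*863 = ((628 - 1*(-791)) + 1/7)*863 = ((628 + 791) + 1/7)*863 = (1419 + 1/7)*863 = (9934/7)*863 = 8573042/7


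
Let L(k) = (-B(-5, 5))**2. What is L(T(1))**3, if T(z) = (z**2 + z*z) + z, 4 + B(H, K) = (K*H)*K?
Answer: 4608273662721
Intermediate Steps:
B(H, K) = -4 + H*K**2 (B(H, K) = -4 + (K*H)*K = -4 + (H*K)*K = -4 + H*K**2)
T(z) = z + 2*z**2 (T(z) = (z**2 + z**2) + z = 2*z**2 + z = z + 2*z**2)
L(k) = 16641 (L(k) = (-(-4 - 5*5**2))**2 = (-(-4 - 5*25))**2 = (-(-4 - 125))**2 = (-1*(-129))**2 = 129**2 = 16641)
L(T(1))**3 = 16641**3 = 4608273662721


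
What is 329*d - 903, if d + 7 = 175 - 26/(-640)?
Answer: 17402357/320 ≈ 54382.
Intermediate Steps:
d = 53773/320 (d = -7 + (175 - 26/(-640)) = -7 + (175 - 26*(-1)/640) = -7 + (175 - 1*(-13/320)) = -7 + (175 + 13/320) = -7 + 56013/320 = 53773/320 ≈ 168.04)
329*d - 903 = 329*(53773/320) - 903 = 17691317/320 - 903 = 17402357/320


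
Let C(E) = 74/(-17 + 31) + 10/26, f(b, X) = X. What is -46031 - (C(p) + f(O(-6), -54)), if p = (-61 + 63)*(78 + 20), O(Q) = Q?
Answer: -4184423/91 ≈ -45983.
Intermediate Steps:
p = 196 (p = 2*98 = 196)
C(E) = 516/91 (C(E) = 74/14 + 10*(1/26) = 74*(1/14) + 5/13 = 37/7 + 5/13 = 516/91)
-46031 - (C(p) + f(O(-6), -54)) = -46031 - (516/91 - 54) = -46031 - 1*(-4398/91) = -46031 + 4398/91 = -4184423/91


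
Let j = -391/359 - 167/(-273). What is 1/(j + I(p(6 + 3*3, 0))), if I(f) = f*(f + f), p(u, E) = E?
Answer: -98007/46790 ≈ -2.0946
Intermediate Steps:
I(f) = 2*f² (I(f) = f*(2*f) = 2*f²)
j = -46790/98007 (j = -391*1/359 - 167*(-1/273) = -391/359 + 167/273 = -46790/98007 ≈ -0.47742)
1/(j + I(p(6 + 3*3, 0))) = 1/(-46790/98007 + 2*0²) = 1/(-46790/98007 + 2*0) = 1/(-46790/98007 + 0) = 1/(-46790/98007) = -98007/46790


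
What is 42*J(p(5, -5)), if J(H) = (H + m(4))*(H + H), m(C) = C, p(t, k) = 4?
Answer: 2688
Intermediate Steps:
J(H) = 2*H*(4 + H) (J(H) = (H + 4)*(H + H) = (4 + H)*(2*H) = 2*H*(4 + H))
42*J(p(5, -5)) = 42*(2*4*(4 + 4)) = 42*(2*4*8) = 42*64 = 2688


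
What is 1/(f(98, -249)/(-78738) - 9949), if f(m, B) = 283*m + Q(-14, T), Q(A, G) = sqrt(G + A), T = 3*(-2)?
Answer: -5140227237904/51141931339606103 + 13123*I*sqrt(5)/51141931339606103 ≈ -0.00010051 + 5.7377e-13*I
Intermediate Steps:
T = -6
Q(A, G) = sqrt(A + G)
f(m, B) = 283*m + 2*I*sqrt(5) (f(m, B) = 283*m + sqrt(-14 - 6) = 283*m + sqrt(-20) = 283*m + 2*I*sqrt(5))
1/(f(98, -249)/(-78738) - 9949) = 1/((283*98 + 2*I*sqrt(5))/(-78738) - 9949) = 1/((27734 + 2*I*sqrt(5))*(-1/78738) - 9949) = 1/((-13867/39369 - I*sqrt(5)/39369) - 9949) = 1/(-391696048/39369 - I*sqrt(5)/39369)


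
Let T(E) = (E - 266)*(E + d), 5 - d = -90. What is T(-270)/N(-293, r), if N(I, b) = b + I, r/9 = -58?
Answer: -18760/163 ≈ -115.09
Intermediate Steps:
d = 95 (d = 5 - 1*(-90) = 5 + 90 = 95)
T(E) = (-266 + E)*(95 + E) (T(E) = (E - 266)*(E + 95) = (-266 + E)*(95 + E))
r = -522 (r = 9*(-58) = -522)
N(I, b) = I + b
T(-270)/N(-293, r) = (-25270 + (-270)**2 - 171*(-270))/(-293 - 522) = (-25270 + 72900 + 46170)/(-815) = 93800*(-1/815) = -18760/163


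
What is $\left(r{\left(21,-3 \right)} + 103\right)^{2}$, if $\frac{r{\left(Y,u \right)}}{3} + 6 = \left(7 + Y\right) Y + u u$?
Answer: $3519376$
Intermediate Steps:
$r{\left(Y,u \right)} = -18 + 3 u^{2} + 3 Y \left(7 + Y\right)$ ($r{\left(Y,u \right)} = -18 + 3 \left(\left(7 + Y\right) Y + u u\right) = -18 + 3 \left(Y \left(7 + Y\right) + u^{2}\right) = -18 + 3 \left(u^{2} + Y \left(7 + Y\right)\right) = -18 + \left(3 u^{2} + 3 Y \left(7 + Y\right)\right) = -18 + 3 u^{2} + 3 Y \left(7 + Y\right)$)
$\left(r{\left(21,-3 \right)} + 103\right)^{2} = \left(\left(-18 + 3 \cdot 21^{2} + 3 \left(-3\right)^{2} + 21 \cdot 21\right) + 103\right)^{2} = \left(\left(-18 + 3 \cdot 441 + 3 \cdot 9 + 441\right) + 103\right)^{2} = \left(\left(-18 + 1323 + 27 + 441\right) + 103\right)^{2} = \left(1773 + 103\right)^{2} = 1876^{2} = 3519376$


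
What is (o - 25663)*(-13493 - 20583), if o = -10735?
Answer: 1240298248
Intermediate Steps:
(o - 25663)*(-13493 - 20583) = (-10735 - 25663)*(-13493 - 20583) = -36398*(-34076) = 1240298248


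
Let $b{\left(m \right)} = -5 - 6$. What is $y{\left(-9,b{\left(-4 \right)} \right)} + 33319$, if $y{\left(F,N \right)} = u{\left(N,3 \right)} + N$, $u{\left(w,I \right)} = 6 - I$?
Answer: $33311$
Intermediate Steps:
$b{\left(m \right)} = -11$
$y{\left(F,N \right)} = 3 + N$ ($y{\left(F,N \right)} = \left(6 - 3\right) + N = 3 + N$)
$y{\left(-9,b{\left(-4 \right)} \right)} + 33319 = \left(3 - 11\right) + 33319 = -8 + 33319 = 33311$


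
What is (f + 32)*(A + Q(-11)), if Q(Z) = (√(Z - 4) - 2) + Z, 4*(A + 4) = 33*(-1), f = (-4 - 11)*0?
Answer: -808 + 32*I*√15 ≈ -808.0 + 123.94*I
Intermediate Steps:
f = 0 (f = -15*0 = 0)
A = -49/4 (A = -4 + (33*(-1))/4 = -4 + (¼)*(-33) = -4 - 33/4 = -49/4 ≈ -12.250)
Q(Z) = -2 + Z + √(-4 + Z) (Q(Z) = (√(-4 + Z) - 2) + Z = (-2 + √(-4 + Z)) + Z = -2 + Z + √(-4 + Z))
(f + 32)*(A + Q(-11)) = (0 + 32)*(-49/4 + (-2 - 11 + √(-4 - 11))) = 32*(-49/4 + (-2 - 11 + √(-15))) = 32*(-49/4 + (-2 - 11 + I*√15)) = 32*(-49/4 + (-13 + I*√15)) = 32*(-101/4 + I*√15) = -808 + 32*I*√15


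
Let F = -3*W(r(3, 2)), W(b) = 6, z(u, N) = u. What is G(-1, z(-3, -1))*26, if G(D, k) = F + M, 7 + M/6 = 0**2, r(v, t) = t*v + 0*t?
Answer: -1560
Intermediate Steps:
r(v, t) = t*v (r(v, t) = t*v + 0 = t*v)
M = -42 (M = -42 + 6*0**2 = -42 + 6*0 = -42 + 0 = -42)
F = -18 (F = -3*6 = -18)
G(D, k) = -60 (G(D, k) = -18 - 42 = -60)
G(-1, z(-3, -1))*26 = -60*26 = -1560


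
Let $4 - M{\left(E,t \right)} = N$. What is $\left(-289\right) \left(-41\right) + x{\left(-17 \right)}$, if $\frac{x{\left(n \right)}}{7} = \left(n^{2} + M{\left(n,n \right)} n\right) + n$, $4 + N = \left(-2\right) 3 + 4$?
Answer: $12563$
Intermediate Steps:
$N = -6$ ($N = -4 + \left(\left(-2\right) 3 + 4\right) = -4 + \left(-6 + 4\right) = -4 - 2 = -6$)
$M{\left(E,t \right)} = 10$ ($M{\left(E,t \right)} = 4 - -6 = 4 + 6 = 10$)
$x{\left(n \right)} = 7 n^{2} + 77 n$ ($x{\left(n \right)} = 7 \left(\left(n^{2} + 10 n\right) + n\right) = 7 \left(n^{2} + 11 n\right) = 7 n^{2} + 77 n$)
$\left(-289\right) \left(-41\right) + x{\left(-17 \right)} = \left(-289\right) \left(-41\right) + 7 \left(-17\right) \left(11 - 17\right) = 11849 + 7 \left(-17\right) \left(-6\right) = 11849 + 714 = 12563$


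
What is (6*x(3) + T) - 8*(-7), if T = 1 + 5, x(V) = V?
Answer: 80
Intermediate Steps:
T = 6
(6*x(3) + T) - 8*(-7) = (6*3 + 6) - 8*(-7) = (18 + 6) + 56 = 24 + 56 = 80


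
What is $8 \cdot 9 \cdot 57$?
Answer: $4104$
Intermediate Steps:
$8 \cdot 9 \cdot 57 = 72 \cdot 57 = 4104$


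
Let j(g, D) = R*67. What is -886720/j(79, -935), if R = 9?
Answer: -886720/603 ≈ -1470.5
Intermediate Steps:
j(g, D) = 603 (j(g, D) = 9*67 = 603)
-886720/j(79, -935) = -886720/603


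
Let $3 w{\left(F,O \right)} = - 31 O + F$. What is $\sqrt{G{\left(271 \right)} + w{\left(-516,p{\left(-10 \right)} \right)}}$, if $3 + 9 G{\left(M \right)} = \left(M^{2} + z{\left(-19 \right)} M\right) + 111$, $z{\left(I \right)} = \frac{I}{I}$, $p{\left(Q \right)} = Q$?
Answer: $\frac{\sqrt{73202}}{3} \approx 90.186$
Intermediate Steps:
$z{\left(I \right)} = 1$
$w{\left(F,O \right)} = - \frac{31 O}{3} + \frac{F}{3}$ ($w{\left(F,O \right)} = \frac{- 31 O + F}{3} = \frac{F - 31 O}{3} = - \frac{31 O}{3} + \frac{F}{3}$)
$G{\left(M \right)} = 12 + \frac{M}{9} + \frac{M^{2}}{9}$ ($G{\left(M \right)} = - \frac{1}{3} + \frac{\left(M^{2} + 1 M\right) + 111}{9} = - \frac{1}{3} + \frac{\left(M^{2} + M\right) + 111}{9} = - \frac{1}{3} + \frac{\left(M + M^{2}\right) + 111}{9} = - \frac{1}{3} + \frac{111 + M + M^{2}}{9} = - \frac{1}{3} + \left(\frac{37}{3} + \frac{M}{9} + \frac{M^{2}}{9}\right) = 12 + \frac{M}{9} + \frac{M^{2}}{9}$)
$\sqrt{G{\left(271 \right)} + w{\left(-516,p{\left(-10 \right)} \right)}} = \sqrt{\left(12 + \frac{1}{9} \cdot 271 + \frac{271^{2}}{9}\right) + \left(\left(- \frac{31}{3}\right) \left(-10\right) + \frac{1}{3} \left(-516\right)\right)} = \sqrt{\left(12 + \frac{271}{9} + \frac{1}{9} \cdot 73441\right) + \left(\frac{310}{3} - 172\right)} = \sqrt{\left(12 + \frac{271}{9} + \frac{73441}{9}\right) - \frac{206}{3}} = \sqrt{\frac{73820}{9} - \frac{206}{3}} = \sqrt{\frac{73202}{9}} = \frac{\sqrt{73202}}{3}$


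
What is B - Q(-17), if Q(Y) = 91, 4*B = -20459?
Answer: -20823/4 ≈ -5205.8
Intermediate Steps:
B = -20459/4 (B = (¼)*(-20459) = -20459/4 ≈ -5114.8)
B - Q(-17) = -20459/4 - 1*91 = -20459/4 - 91 = -20823/4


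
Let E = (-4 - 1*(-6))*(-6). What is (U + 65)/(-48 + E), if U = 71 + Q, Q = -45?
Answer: -91/60 ≈ -1.5167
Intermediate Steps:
E = -12 (E = (-4 + 6)*(-6) = 2*(-6) = -12)
U = 26 (U = 71 - 45 = 26)
(U + 65)/(-48 + E) = (26 + 65)/(-48 - 12) = 91/(-60) = 91*(-1/60) = -91/60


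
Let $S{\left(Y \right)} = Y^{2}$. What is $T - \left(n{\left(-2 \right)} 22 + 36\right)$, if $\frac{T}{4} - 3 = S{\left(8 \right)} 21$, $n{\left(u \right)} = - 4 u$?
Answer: $5176$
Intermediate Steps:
$T = 5388$ ($T = 12 + 4 \cdot 8^{2} \cdot 21 = 12 + 4 \cdot 64 \cdot 21 = 12 + 4 \cdot 1344 = 12 + 5376 = 5388$)
$T - \left(n{\left(-2 \right)} 22 + 36\right) = 5388 - \left(\left(-4\right) \left(-2\right) 22 + 36\right) = 5388 - \left(8 \cdot 22 + 36\right) = 5388 - \left(176 + 36\right) = 5388 - 212 = 5176$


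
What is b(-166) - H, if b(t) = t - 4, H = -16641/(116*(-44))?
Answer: -884321/5104 ≈ -173.26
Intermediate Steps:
H = 16641/5104 (H = -16641/(-5104) = -16641*(-1/5104) = 16641/5104 ≈ 3.2604)
b(t) = -4 + t
b(-166) - H = (-4 - 166) - 1*16641/5104 = -170 - 16641/5104 = -884321/5104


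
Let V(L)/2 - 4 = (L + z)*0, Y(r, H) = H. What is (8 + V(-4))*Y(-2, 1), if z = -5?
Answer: 16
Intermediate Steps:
V(L) = 8 (V(L) = 8 + 2*((L - 5)*0) = 8 + 2*((-5 + L)*0) = 8 + 2*0 = 8 + 0 = 8)
(8 + V(-4))*Y(-2, 1) = (8 + 8)*1 = 16*1 = 16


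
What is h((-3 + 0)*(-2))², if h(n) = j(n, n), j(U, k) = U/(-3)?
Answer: 4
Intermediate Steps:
j(U, k) = -U/3 (j(U, k) = U*(-⅓) = -U/3)
h(n) = -n/3
h((-3 + 0)*(-2))² = (-(-3 + 0)*(-2)/3)² = (-(-1)*(-2))² = (-⅓*6)² = (-2)² = 4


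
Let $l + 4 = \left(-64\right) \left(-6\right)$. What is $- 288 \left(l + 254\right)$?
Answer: $-182592$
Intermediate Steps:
$l = 380$ ($l = -4 - -384 = -4 + 384 = 380$)
$- 288 \left(l + 254\right) = - 288 \left(380 + 254\right) = \left(-288\right) 634 = -182592$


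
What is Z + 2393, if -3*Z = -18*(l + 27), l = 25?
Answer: 2705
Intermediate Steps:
Z = 312 (Z = -(-6)*(25 + 27) = -(-6)*52 = -⅓*(-936) = 312)
Z + 2393 = 312 + 2393 = 2705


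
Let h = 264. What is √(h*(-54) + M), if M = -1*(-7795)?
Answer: I*√6461 ≈ 80.38*I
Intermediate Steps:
M = 7795
√(h*(-54) + M) = √(264*(-54) + 7795) = √(-14256 + 7795) = √(-6461) = I*√6461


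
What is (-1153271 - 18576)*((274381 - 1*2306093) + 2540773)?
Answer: -596541605667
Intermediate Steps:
(-1153271 - 18576)*((274381 - 1*2306093) + 2540773) = -1171847*((274381 - 2306093) + 2540773) = -1171847*(-2031712 + 2540773) = -1171847*509061 = -596541605667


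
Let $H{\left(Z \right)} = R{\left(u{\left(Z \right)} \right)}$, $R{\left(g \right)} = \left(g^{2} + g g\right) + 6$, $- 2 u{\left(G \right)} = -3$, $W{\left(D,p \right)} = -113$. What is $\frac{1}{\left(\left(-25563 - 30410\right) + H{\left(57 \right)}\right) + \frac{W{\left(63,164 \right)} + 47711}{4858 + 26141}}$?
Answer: $- \frac{20666}{1156489293} \approx -1.787 \cdot 10^{-5}$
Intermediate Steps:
$u{\left(G \right)} = \frac{3}{2}$ ($u{\left(G \right)} = \left(- \frac{1}{2}\right) \left(-3\right) = \frac{3}{2}$)
$R{\left(g \right)} = 6 + 2 g^{2}$ ($R{\left(g \right)} = \left(g^{2} + g^{2}\right) + 6 = 2 g^{2} + 6 = 6 + 2 g^{2}$)
$H{\left(Z \right)} = \frac{21}{2}$ ($H{\left(Z \right)} = 6 + 2 \left(\frac{3}{2}\right)^{2} = 6 + 2 \cdot \frac{9}{4} = 6 + \frac{9}{2} = \frac{21}{2}$)
$\frac{1}{\left(\left(-25563 - 30410\right) + H{\left(57 \right)}\right) + \frac{W{\left(63,164 \right)} + 47711}{4858 + 26141}} = \frac{1}{\left(\left(-25563 - 30410\right) + \frac{21}{2}\right) + \frac{-113 + 47711}{4858 + 26141}} = \frac{1}{\left(-55973 + \frac{21}{2}\right) + \frac{47598}{30999}} = \frac{1}{- \frac{111925}{2} + 47598 \cdot \frac{1}{30999}} = \frac{1}{- \frac{111925}{2} + \frac{15866}{10333}} = \frac{1}{- \frac{1156489293}{20666}} = - \frac{20666}{1156489293}$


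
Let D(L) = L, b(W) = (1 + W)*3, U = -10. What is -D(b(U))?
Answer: 27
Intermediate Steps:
b(W) = 3 + 3*W
-D(b(U)) = -(3 + 3*(-10)) = -(3 - 30) = -1*(-27) = 27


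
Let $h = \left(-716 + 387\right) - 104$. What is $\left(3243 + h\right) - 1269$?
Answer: $1541$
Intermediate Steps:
$h = -433$ ($h = -329 - 104 = -433$)
$\left(3243 + h\right) - 1269 = \left(3243 - 433\right) - 1269 = 2810 - 1269 = 1541$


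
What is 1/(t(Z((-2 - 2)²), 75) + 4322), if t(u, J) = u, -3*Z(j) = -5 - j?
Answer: 1/4329 ≈ 0.00023100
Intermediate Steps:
Z(j) = 5/3 + j/3 (Z(j) = -(-5 - j)/3 = 5/3 + j/3)
1/(t(Z((-2 - 2)²), 75) + 4322) = 1/((5/3 + (-2 - 2)²/3) + 4322) = 1/((5/3 + (⅓)*(-4)²) + 4322) = 1/((5/3 + (⅓)*16) + 4322) = 1/((5/3 + 16/3) + 4322) = 1/(7 + 4322) = 1/4329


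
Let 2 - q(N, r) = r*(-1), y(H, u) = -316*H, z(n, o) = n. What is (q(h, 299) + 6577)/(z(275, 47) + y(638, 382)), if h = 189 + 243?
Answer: -6878/201333 ≈ -0.034162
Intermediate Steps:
h = 432
q(N, r) = 2 + r (q(N, r) = 2 - r*(-1) = 2 - (-1)*r = 2 + r)
(q(h, 299) + 6577)/(z(275, 47) + y(638, 382)) = ((2 + 299) + 6577)/(275 - 316*638) = (301 + 6577)/(275 - 201608) = 6878/(-201333) = 6878*(-1/201333) = -6878/201333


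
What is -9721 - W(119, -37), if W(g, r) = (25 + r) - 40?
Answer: -9669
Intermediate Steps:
W(g, r) = -15 + r
-9721 - W(119, -37) = -9721 - (-15 - 37) = -9721 - 1*(-52) = -9721 + 52 = -9669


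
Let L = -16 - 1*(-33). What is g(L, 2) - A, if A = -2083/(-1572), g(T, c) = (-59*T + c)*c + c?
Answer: -3146083/1572 ≈ -2001.3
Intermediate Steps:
L = 17 (L = -16 + 33 = 17)
g(T, c) = c + c*(c - 59*T) (g(T, c) = (c - 59*T)*c + c = c*(c - 59*T) + c = c + c*(c - 59*T))
A = 2083/1572 (A = -2083*(-1/1572) = 2083/1572 ≈ 1.3251)
g(L, 2) - A = 2*(1 + 2 - 59*17) - 1*2083/1572 = 2*(1 + 2 - 1003) - 2083/1572 = 2*(-1000) - 2083/1572 = -2000 - 2083/1572 = -3146083/1572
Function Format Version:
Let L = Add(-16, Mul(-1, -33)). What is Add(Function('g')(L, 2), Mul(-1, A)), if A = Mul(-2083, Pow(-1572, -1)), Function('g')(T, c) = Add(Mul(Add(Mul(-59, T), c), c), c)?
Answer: Rational(-3146083, 1572) ≈ -2001.3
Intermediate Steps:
L = 17 (L = Add(-16, 33) = 17)
Function('g')(T, c) = Add(c, Mul(c, Add(c, Mul(-59, T)))) (Function('g')(T, c) = Add(Mul(Add(c, Mul(-59, T)), c), c) = Add(Mul(c, Add(c, Mul(-59, T))), c) = Add(c, Mul(c, Add(c, Mul(-59, T)))))
A = Rational(2083, 1572) (A = Mul(-2083, Rational(-1, 1572)) = Rational(2083, 1572) ≈ 1.3251)
Add(Function('g')(L, 2), Mul(-1, A)) = Add(Mul(2, Add(1, 2, Mul(-59, 17))), Mul(-1, Rational(2083, 1572))) = Add(Mul(2, Add(1, 2, -1003)), Rational(-2083, 1572)) = Add(Mul(2, -1000), Rational(-2083, 1572)) = Add(-2000, Rational(-2083, 1572)) = Rational(-3146083, 1572)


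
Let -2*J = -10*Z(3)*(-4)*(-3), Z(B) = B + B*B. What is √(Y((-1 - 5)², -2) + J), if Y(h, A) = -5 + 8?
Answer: √723 ≈ 26.889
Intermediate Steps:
Z(B) = B + B²
Y(h, A) = 3
J = 720 (J = -(-5)*((3*(1 + 3))*(-4))*(-3) = -(-5)*((3*4)*(-4))*(-3) = -(-5)*(12*(-4))*(-3) = -(-5)*(-48*(-3)) = -(-5)*144 = -½*(-1440) = 720)
√(Y((-1 - 5)², -2) + J) = √(3 + 720) = √723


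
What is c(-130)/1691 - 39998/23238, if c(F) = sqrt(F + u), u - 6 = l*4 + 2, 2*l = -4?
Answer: -19999/11619 + I*sqrt(130)/1691 ≈ -1.7212 + 0.0067426*I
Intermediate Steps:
l = -2 (l = (1/2)*(-4) = -2)
u = 0 (u = 6 + (-2*4 + 2) = 6 + (-8 + 2) = 6 - 6 = 0)
c(F) = sqrt(F) (c(F) = sqrt(F + 0) = sqrt(F))
c(-130)/1691 - 39998/23238 = sqrt(-130)/1691 - 39998/23238 = (I*sqrt(130))*(1/1691) - 39998*1/23238 = I*sqrt(130)/1691 - 19999/11619 = -19999/11619 + I*sqrt(130)/1691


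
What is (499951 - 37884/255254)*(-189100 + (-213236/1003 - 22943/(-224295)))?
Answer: -543500159228450285900897/5742395251779 ≈ -9.4647e+10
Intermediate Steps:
(499951 - 37884/255254)*(-189100 + (-213236/1003 - 22943/(-224295))) = (499951 - 37884*1/255254)*(-189100 + (-213236*1/1003 - 22943*(-1/224295))) = (499951 - 18942/127627)*(-189100 + (-213236/1003 + 22943/224295)) = 63807227335*(-189100 - 47804756791/224967885)/127627 = (63807227335/127627)*(-42589231810291/224967885) = -543500159228450285900897/5742395251779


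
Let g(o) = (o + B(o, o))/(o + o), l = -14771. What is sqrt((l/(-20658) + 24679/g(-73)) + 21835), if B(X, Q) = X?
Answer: sqrt(19850292506814)/20658 ≈ 215.67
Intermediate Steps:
g(o) = 1 (g(o) = (o + o)/(o + o) = (2*o)/((2*o)) = (2*o)*(1/(2*o)) = 1)
sqrt((l/(-20658) + 24679/g(-73)) + 21835) = sqrt((-14771/(-20658) + 24679/1) + 21835) = sqrt((-14771*(-1/20658) + 24679*1) + 21835) = sqrt((14771/20658 + 24679) + 21835) = sqrt(509833553/20658 + 21835) = sqrt(960900983/20658) = sqrt(19850292506814)/20658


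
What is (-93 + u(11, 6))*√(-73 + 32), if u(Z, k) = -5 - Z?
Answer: -109*I*√41 ≈ -697.94*I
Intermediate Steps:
(-93 + u(11, 6))*√(-73 + 32) = (-93 + (-5 - 1*11))*√(-73 + 32) = (-93 + (-5 - 11))*√(-41) = (-93 - 16)*(I*√41) = -109*I*√41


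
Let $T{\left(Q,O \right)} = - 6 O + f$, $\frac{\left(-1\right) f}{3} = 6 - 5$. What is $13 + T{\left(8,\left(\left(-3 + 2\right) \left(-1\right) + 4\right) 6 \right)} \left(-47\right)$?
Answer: $8614$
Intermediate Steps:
$f = -3$ ($f = - 3 \left(6 - 5\right) = \left(-3\right) 1 = -3$)
$T{\left(Q,O \right)} = -3 - 6 O$ ($T{\left(Q,O \right)} = - 6 O - 3 = -3 - 6 O$)
$13 + T{\left(8,\left(\left(-3 + 2\right) \left(-1\right) + 4\right) 6 \right)} \left(-47\right) = 13 + \left(-3 - 6 \left(\left(-3 + 2\right) \left(-1\right) + 4\right) 6\right) \left(-47\right) = 13 + \left(-3 - 6 \left(\left(-1\right) \left(-1\right) + 4\right) 6\right) \left(-47\right) = 13 + \left(-3 - 6 \left(1 + 4\right) 6\right) \left(-47\right) = 13 + \left(-3 - 6 \cdot 5 \cdot 6\right) \left(-47\right) = 13 + \left(-3 - 180\right) \left(-47\right) = 13 - -8601 = 13 + 8601 = 8614$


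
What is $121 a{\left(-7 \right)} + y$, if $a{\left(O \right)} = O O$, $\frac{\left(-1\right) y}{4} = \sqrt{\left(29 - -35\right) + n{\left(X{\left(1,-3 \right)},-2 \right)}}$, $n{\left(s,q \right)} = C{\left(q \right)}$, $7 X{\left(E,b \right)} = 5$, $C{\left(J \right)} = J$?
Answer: $5929 - 4 \sqrt{62} \approx 5897.5$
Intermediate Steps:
$X{\left(E,b \right)} = \frac{5}{7}$ ($X{\left(E,b \right)} = \frac{1}{7} \cdot 5 = \frac{5}{7}$)
$n{\left(s,q \right)} = q$
$y = - 4 \sqrt{62}$ ($y = - 4 \sqrt{\left(29 - -35\right) - 2} = - 4 \sqrt{\left(29 + 35\right) - 2} = - 4 \sqrt{64 - 2} = - 4 \sqrt{62} \approx -31.496$)
$a{\left(O \right)} = O^{2}$
$121 a{\left(-7 \right)} + y = 121 \left(-7\right)^{2} - 4 \sqrt{62} = 121 \cdot 49 - 4 \sqrt{62} = 5929 - 4 \sqrt{62}$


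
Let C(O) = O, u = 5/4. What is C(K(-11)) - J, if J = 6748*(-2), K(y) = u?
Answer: 53989/4 ≈ 13497.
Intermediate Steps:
u = 5/4 (u = 5*(¼) = 5/4 ≈ 1.2500)
K(y) = 5/4
J = -13496
C(K(-11)) - J = 5/4 - 1*(-13496) = 5/4 + 13496 = 53989/4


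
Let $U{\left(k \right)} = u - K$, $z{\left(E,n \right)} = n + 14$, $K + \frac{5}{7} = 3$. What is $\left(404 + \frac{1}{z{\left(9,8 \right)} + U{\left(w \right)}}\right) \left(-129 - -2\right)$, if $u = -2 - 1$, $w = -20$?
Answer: $- \frac{6003925}{117} \approx -51316.0$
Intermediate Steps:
$K = \frac{16}{7}$ ($K = - \frac{5}{7} + 3 = \frac{16}{7} \approx 2.2857$)
$z{\left(E,n \right)} = 14 + n$
$u = -3$
$U{\left(k \right)} = - \frac{37}{7}$ ($U{\left(k \right)} = -3 - \frac{16}{7} = - \frac{37}{7}$)
$\left(404 + \frac{1}{z{\left(9,8 \right)} + U{\left(w \right)}}\right) \left(-129 - -2\right) = \left(404 + \frac{1}{\left(14 + 8\right) - \frac{37}{7}}\right) \left(-129 - -2\right) = \left(404 + \frac{1}{22 - \frac{37}{7}}\right) \left(-129 + 2\right) = \left(404 + \frac{1}{\frac{117}{7}}\right) \left(-127\right) = \left(404 + \frac{7}{117}\right) \left(-127\right) = \frac{47275}{117} \left(-127\right) = - \frac{6003925}{117}$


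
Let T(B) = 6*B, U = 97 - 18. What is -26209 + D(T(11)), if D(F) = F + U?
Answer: -26064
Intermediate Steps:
U = 79
D(F) = 79 + F (D(F) = F + 79 = 79 + F)
-26209 + D(T(11)) = -26209 + (79 + 6*11) = -26209 + (79 + 66) = -26209 + 145 = -26064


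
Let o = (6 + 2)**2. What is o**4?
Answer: 16777216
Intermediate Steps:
o = 64 (o = 8**2 = 64)
o**4 = 64**4 = 16777216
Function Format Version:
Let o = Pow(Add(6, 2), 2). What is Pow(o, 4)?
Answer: 16777216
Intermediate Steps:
o = 64 (o = Pow(8, 2) = 64)
Pow(o, 4) = Pow(64, 4) = 16777216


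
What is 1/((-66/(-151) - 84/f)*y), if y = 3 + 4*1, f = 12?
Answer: -151/6937 ≈ -0.021767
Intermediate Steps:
y = 7 (y = 3 + 4 = 7)
1/((-66/(-151) - 84/f)*y) = 1/((-66/(-151) - 84/12)*7) = 1/((-66*(-1/151) - 84*1/12)*7) = 1/((66/151 - 7)*7) = 1/(-991/151*7) = 1/(-6937/151) = -151/6937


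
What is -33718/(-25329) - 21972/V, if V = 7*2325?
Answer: -2589446/137409825 ≈ -0.018845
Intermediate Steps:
V = 16275
-33718/(-25329) - 21972/V = -33718/(-25329) - 21972/16275 = -33718*(-1/25329) - 21972*1/16275 = 33718/25329 - 7324/5425 = -2589446/137409825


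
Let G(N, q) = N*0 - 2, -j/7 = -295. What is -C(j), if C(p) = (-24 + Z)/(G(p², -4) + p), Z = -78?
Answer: 102/2063 ≈ 0.049443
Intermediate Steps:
j = 2065 (j = -7*(-295) = 2065)
G(N, q) = -2 (G(N, q) = 0 - 2 = -2)
C(p) = -102/(-2 + p) (C(p) = (-24 - 78)/(-2 + p) = -102/(-2 + p))
-C(j) = -(-102)/(-2 + 2065) = -(-102)/2063 = -1*(-102/2063) = 102/2063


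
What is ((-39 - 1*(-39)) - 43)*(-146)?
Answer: 6278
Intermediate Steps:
((-39 - 1*(-39)) - 43)*(-146) = ((-39 + 39) - 43)*(-146) = (0 - 43)*(-146) = -43*(-146) = 6278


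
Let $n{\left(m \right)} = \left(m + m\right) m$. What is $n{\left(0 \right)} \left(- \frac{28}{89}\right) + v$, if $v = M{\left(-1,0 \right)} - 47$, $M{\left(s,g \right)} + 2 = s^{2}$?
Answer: $-48$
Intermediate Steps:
$M{\left(s,g \right)} = -2 + s^{2}$
$n{\left(m \right)} = 2 m^{2}$ ($n{\left(m \right)} = 2 m m = 2 m^{2}$)
$v = -48$ ($v = \left(-2 + \left(-1\right)^{2}\right) - 47 = \left(-2 + 1\right) - 47 = -1 - 47 = -48$)
$n{\left(0 \right)} \left(- \frac{28}{89}\right) + v = 2 \cdot 0^{2} \left(- \frac{28}{89}\right) - 48 = 2 \cdot 0 \left(\left(-28\right) \frac{1}{89}\right) - 48 = 0 \left(- \frac{28}{89}\right) - 48 = 0 - 48 = -48$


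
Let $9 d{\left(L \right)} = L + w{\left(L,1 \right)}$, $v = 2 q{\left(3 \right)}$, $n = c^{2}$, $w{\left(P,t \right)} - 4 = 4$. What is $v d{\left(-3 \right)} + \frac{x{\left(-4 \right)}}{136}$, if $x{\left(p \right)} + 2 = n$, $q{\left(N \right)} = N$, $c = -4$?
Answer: $\frac{701}{204} \approx 3.4363$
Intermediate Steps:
$w{\left(P,t \right)} = 8$ ($w{\left(P,t \right)} = 4 + 4 = 8$)
$n = 16$ ($n = \left(-4\right)^{2} = 16$)
$x{\left(p \right)} = 14$ ($x{\left(p \right)} = -2 + 16 = 14$)
$v = 6$ ($v = 2 \cdot 3 = 6$)
$d{\left(L \right)} = \frac{8}{9} + \frac{L}{9}$ ($d{\left(L \right)} = \frac{L + 8}{9} = \frac{8 + L}{9} = \frac{8}{9} + \frac{L}{9}$)
$v d{\left(-3 \right)} + \frac{x{\left(-4 \right)}}{136} = 6 \left(\frac{8}{9} + \frac{1}{9} \left(-3\right)\right) + \frac{14}{136} = 6 \left(\frac{8}{9} - \frac{1}{3}\right) + 14 \cdot \frac{1}{136} = 6 \cdot \frac{5}{9} + \frac{7}{68} = \frac{10}{3} + \frac{7}{68} = \frac{701}{204}$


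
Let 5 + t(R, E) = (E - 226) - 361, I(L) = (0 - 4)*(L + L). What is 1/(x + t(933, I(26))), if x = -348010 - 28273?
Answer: -1/377083 ≈ -2.6519e-6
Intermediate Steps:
I(L) = -8*L
t(R, E) = -592 + E (t(R, E) = -5 + ((E - 226) - 361) = -5 + ((-226 + E) - 361) = -5 + (-587 + E) = -592 + E)
x = -376283
1/(x + t(933, I(26))) = 1/(-376283 + (-592 - 8*26)) = 1/(-376283 + (-592 - 208)) = 1/(-376283 - 800) = 1/(-377083) = -1/377083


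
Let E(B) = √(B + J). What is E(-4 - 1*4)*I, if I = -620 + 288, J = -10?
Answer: -996*I*√2 ≈ -1408.6*I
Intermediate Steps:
E(B) = √(-10 + B) (E(B) = √(B - 10) = √(-10 + B))
I = -332
E(-4 - 1*4)*I = √(-10 + (-4 - 1*4))*(-332) = √(-10 + (-4 - 4))*(-332) = √(-10 - 8)*(-332) = √(-18)*(-332) = (3*I*√2)*(-332) = -996*I*√2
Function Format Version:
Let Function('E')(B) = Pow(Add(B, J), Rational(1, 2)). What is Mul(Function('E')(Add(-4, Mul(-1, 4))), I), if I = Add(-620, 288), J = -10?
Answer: Mul(-996, I, Pow(2, Rational(1, 2))) ≈ Mul(-1408.6, I)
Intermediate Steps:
Function('E')(B) = Pow(Add(-10, B), Rational(1, 2)) (Function('E')(B) = Pow(Add(B, -10), Rational(1, 2)) = Pow(Add(-10, B), Rational(1, 2)))
I = -332
Mul(Function('E')(Add(-4, Mul(-1, 4))), I) = Mul(Pow(Add(-10, Add(-4, Mul(-1, 4))), Rational(1, 2)), -332) = Mul(Pow(Add(-10, Add(-4, -4)), Rational(1, 2)), -332) = Mul(Pow(Add(-10, -8), Rational(1, 2)), -332) = Mul(Pow(-18, Rational(1, 2)), -332) = Mul(Mul(3, I, Pow(2, Rational(1, 2))), -332) = Mul(-996, I, Pow(2, Rational(1, 2)))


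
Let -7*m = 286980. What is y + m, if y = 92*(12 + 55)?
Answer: -243832/7 ≈ -34833.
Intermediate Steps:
m = -286980/7 (m = -1/7*286980 = -286980/7 ≈ -40997.)
y = 6164 (y = 92*67 = 6164)
y + m = 6164 - 286980/7 = -243832/7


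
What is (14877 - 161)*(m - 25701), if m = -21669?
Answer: -697096920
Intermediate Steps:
(14877 - 161)*(m - 25701) = (14877 - 161)*(-21669 - 25701) = 14716*(-47370) = -697096920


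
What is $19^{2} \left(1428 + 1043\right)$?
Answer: $892031$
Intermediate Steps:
$19^{2} \left(1428 + 1043\right) = 361 \cdot 2471 = 892031$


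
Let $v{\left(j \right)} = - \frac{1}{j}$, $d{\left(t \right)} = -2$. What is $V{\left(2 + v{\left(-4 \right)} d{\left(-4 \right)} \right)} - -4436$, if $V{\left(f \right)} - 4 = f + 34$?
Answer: $\frac{8951}{2} \approx 4475.5$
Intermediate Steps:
$V{\left(f \right)} = 38 + f$ ($V{\left(f \right)} = 4 + \left(f + 34\right) = 4 + \left(34 + f\right) = 38 + f$)
$V{\left(2 + v{\left(-4 \right)} d{\left(-4 \right)} \right)} - -4436 = \left(38 + \left(2 + - \frac{1}{-4} \left(-2\right)\right)\right) - -4436 = \left(38 + \left(2 + \left(-1\right) \left(- \frac{1}{4}\right) \left(-2\right)\right)\right) + 4436 = \left(38 + \left(2 + \frac{1}{4} \left(-2\right)\right)\right) + 4436 = \left(38 + \left(2 - \frac{1}{2}\right)\right) + 4436 = \left(38 + \frac{3}{2}\right) + 4436 = \frac{79}{2} + 4436 = \frac{8951}{2}$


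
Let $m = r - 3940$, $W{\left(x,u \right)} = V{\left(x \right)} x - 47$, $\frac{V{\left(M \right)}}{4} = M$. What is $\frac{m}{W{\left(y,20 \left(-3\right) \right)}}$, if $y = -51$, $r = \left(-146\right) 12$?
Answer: $- \frac{5692}{10357} \approx -0.54958$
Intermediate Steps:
$r = -1752$
$V{\left(M \right)} = 4 M$
$W{\left(x,u \right)} = -47 + 4 x^{2}$ ($W{\left(x,u \right)} = 4 x x - 47 = 4 x^{2} - 47 = -47 + 4 x^{2}$)
$m = -5692$ ($m = -1752 - 3940 = -5692$)
$\frac{m}{W{\left(y,20 \left(-3\right) \right)}} = - \frac{5692}{-47 + 4 \left(-51\right)^{2}} = - \frac{5692}{-47 + 4 \cdot 2601} = - \frac{5692}{-47 + 10404} = - \frac{5692}{10357}$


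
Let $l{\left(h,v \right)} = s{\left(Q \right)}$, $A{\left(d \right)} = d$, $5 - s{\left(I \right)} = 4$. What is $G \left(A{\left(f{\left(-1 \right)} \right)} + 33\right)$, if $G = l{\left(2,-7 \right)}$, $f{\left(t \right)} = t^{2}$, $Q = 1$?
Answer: $34$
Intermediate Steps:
$s{\left(I \right)} = 1$ ($s{\left(I \right)} = 5 - 4 = 1$)
$l{\left(h,v \right)} = 1$
$G = 1$
$G \left(A{\left(f{\left(-1 \right)} \right)} + 33\right) = 1 \left(\left(-1\right)^{2} + 33\right) = 1 \left(1 + 33\right) = 1 \cdot 34 = 34$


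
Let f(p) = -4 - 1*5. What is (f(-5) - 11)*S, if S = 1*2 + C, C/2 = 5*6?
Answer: -1240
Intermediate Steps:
C = 60 (C = 2*(5*6) = 2*30 = 60)
f(p) = -9 (f(p) = -4 - 5 = -9)
S = 62 (S = 1*2 + 60 = 2 + 60 = 62)
(f(-5) - 11)*S = (-9 - 11)*62 = -20*62 = -1240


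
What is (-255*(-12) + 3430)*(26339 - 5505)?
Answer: 135212660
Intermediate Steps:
(-255*(-12) + 3430)*(26339 - 5505) = (3060 + 3430)*20834 = 6490*20834 = 135212660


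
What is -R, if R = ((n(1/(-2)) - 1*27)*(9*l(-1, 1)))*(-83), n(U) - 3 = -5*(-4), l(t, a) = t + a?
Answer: 0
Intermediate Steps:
l(t, a) = a + t
n(U) = 23 (n(U) = 3 - 5*(-4) = 3 + 20 = 23)
R = 0 (R = ((23 - 1*27)*(9*(1 - 1)))*(-83) = ((23 - 27)*(9*0))*(-83) = -4*0*(-83) = 0*(-83) = 0)
-R = -1*0 = 0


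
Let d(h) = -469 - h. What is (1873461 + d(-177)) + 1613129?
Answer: 3486298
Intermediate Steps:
(1873461 + d(-177)) + 1613129 = (1873461 + (-469 - 1*(-177))) + 1613129 = (1873461 + (-469 + 177)) + 1613129 = (1873461 - 292) + 1613129 = 1873169 + 1613129 = 3486298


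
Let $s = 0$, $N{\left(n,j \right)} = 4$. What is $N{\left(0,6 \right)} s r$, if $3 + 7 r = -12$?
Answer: $0$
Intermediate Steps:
$r = - \frac{15}{7}$ ($r = - \frac{3}{7} + \frac{1}{7} \left(-12\right) = - \frac{3}{7} - \frac{12}{7} = - \frac{15}{7} \approx -2.1429$)
$N{\left(0,6 \right)} s r = 4 \cdot 0 \left(- \frac{15}{7}\right) = 0 \left(- \frac{15}{7}\right) = 0$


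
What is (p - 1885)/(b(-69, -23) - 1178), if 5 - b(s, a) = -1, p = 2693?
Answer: -202/293 ≈ -0.68942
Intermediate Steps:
b(s, a) = 6 (b(s, a) = 5 - 1*(-1) = 5 + 1 = 6)
(p - 1885)/(b(-69, -23) - 1178) = (2693 - 1885)/(6 - 1178) = 808/(-1172) = 808*(-1/1172) = -202/293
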